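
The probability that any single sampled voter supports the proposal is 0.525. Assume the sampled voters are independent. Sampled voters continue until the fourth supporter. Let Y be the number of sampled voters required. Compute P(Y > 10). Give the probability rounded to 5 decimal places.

0.13393

Needing more than 10 sampled voters ⇔ fewer than 4 successes in the first 10. With X ~ Binomial(10, 0.525), P(Y > 10) = P(X ≤ 3).
  k=0: C(10,0)·0.525^0·0.475^10 = 0.0005847
  k=1: C(10,1)·0.525^1·0.475^9 = 0.0064625
  k=2: C(10,2)·0.525^2·0.475^8 = 0.0321425
  k=3: C(10,3)·0.525^3·0.475^7 = 0.0947359
P(X ≤ 3) = 0.1339256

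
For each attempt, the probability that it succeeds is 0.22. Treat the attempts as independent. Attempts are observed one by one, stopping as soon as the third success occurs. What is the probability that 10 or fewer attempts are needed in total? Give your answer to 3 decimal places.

Finishing within 10 attempts ⇔ at least 3 successes in the first 10. With X ~ Binomial(10, 0.22), P(Y ≤ 10) = 1 − P(X ≤ 2).
  k=0: C(10,0)·0.22^0·0.78^10 = 0.08336
  k=1: C(10,1)·0.22^1·0.78^9 = 0.23511
  k=2: C(10,2)·0.22^2·0.78^8 = 0.29841
1 − 0.61688 = 0.38312

0.383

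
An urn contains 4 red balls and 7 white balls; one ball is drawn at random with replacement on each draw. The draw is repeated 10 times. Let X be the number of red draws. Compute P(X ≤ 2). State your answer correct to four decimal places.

0.2331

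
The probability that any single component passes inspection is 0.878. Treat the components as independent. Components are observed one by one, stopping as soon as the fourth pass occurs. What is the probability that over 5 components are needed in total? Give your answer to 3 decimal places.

Needing more than 5 components ⇔ fewer than 4 successes in the first 5. With X ~ Binomial(5, 0.878), P(Y > 5) = P(X ≤ 3).
  k=0: C(5,0)·0.878^0·0.122^5 = 0.00003
  k=1: C(5,1)·0.878^1·0.122^4 = 0.00097
  k=2: C(5,2)·0.878^2·0.122^3 = 0.01400
  k=3: C(5,3)·0.878^3·0.122^2 = 0.10074
P(X ≤ 3) = 0.11574

0.116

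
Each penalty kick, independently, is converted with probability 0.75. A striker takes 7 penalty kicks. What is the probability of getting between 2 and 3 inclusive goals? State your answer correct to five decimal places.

X ~ Binomial(7, 0.75); P(2 ≤ X ≤ 3) = Σ C(7,k) p^k (1−p)^(7−k) over k:
  k=2: C(7,2)·0.75^2·0.25^5 = 0.0115356
  k=3: C(7,3)·0.75^3·0.25^4 = 0.0576782
Total = 0.0692139

0.06921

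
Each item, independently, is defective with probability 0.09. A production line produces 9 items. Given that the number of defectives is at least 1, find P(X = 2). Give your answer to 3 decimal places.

0.263

X ~ Binomial(9, 0.09). Want P(X=2 | X≥1) = P(X=2) / P(X≥1).
P(X=2) = C(9,2)·0.09^2·0.91^7 = 0.15069
P(X≥1) = 1 − 0.42793 = 0.57207
Ratio = 0.15069 / 0.57207 = 0.26341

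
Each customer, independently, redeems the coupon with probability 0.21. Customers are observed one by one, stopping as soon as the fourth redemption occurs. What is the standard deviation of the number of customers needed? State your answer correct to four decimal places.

Y = total customers until the fourth success; negative binomial with r=4, p=0.21.
SD(Y) = √[r(1−p)/p²] = √(71.655329) = 8.464947

8.4649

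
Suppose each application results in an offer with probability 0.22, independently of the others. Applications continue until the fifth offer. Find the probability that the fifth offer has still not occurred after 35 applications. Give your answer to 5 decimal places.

Needing more than 35 applications ⇔ fewer than 5 successes in the first 35. With X ~ Binomial(35, 0.22), P(Y > 35) = P(X ≤ 4).
  k=0: C(35,0)·0.22^0·0.78^35 = 0.0001672
  k=1: C(35,1)·0.22^1·0.78^34 = 0.0016508
  k=2: C(35,2)·0.22^2·0.78^33 = 0.0079156
  k=3: C(35,3)·0.22^3·0.78^32 = 0.0245587
  k=4: C(35,4)·0.22^4·0.78^31 = 0.0554145
P(X ≤ 4) = 0.0897068

0.08971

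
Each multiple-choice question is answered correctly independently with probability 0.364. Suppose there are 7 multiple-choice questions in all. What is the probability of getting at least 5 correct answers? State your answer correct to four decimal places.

X ~ Binomial(7, 0.364); P(X ≥ 5) = Σ C(7,k) p^k (1−p)^(7−k) over k:
  k=5: C(7,5)·0.364^5·0.636^2 = 0.054280
  k=6: C(7,6)·0.364^6·0.636^1 = 0.010355
  k=7: C(7,7)·0.364^7·0.636^0 = 0.000847
Total = 0.065482

0.0655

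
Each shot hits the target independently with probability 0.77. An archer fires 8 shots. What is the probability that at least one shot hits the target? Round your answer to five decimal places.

P(at least one) = 1 − P(none) = 1 − (1 − 0.77)^8
= 1 − 0.0000078 = 0.9999922

0.99999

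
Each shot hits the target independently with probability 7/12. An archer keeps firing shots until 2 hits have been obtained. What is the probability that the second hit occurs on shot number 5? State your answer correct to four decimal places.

0.0985

Y = trial on which the second success occurs; negative binomial, r=2, p=0.583333.
P(Y=5) = C(4,1) · p^2 · (1−p)^3
= 4 · 0.34028 · 0.072338 = 0.098460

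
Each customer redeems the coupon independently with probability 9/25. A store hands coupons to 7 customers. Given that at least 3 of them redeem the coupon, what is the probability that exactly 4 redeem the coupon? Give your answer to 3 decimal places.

0.314

X ~ Binomial(7, 0.36). Want P(X=4 | X≥3) = P(X=4) / P(X≥3).
P(X=4) = C(7,4)·0.36^4·0.64^3 = 0.15411
P(X≥3) = 1 − 0.04398 − 0.17317 − 0.29223 = 0.49062
Ratio = 0.15411 / 0.49062 = 0.31411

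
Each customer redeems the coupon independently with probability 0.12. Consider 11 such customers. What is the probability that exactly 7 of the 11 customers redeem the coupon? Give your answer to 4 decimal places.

X ~ Binomial(n=11, p=0.12).
P(X=7) = C(11,7) · p^7 · (1−p)^4
= 330 · 3.5832e-07 · 0.5997 = 0.000071

0.0001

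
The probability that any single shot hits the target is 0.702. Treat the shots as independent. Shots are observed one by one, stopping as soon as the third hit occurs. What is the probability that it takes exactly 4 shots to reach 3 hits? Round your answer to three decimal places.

Y = trial on which the third success occurs; negative binomial, r=3, p=0.702.
P(Y=4) = C(3,2) · p^3 · (1−p)^1
= 3 · 0.34595 · 0.298 = 0.30928

0.309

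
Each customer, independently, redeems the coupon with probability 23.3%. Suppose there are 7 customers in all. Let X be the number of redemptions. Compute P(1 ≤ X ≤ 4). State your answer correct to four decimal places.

X ~ Binomial(7, 0.233); P(1 ≤ X ≤ 4) = Σ C(7,k) p^k (1−p)^(7−k) over k:
  k=1: C(7,1)·0.233^1·0.767^6 = 0.332067
  k=2: C(7,2)·0.233^2·0.767^5 = 0.302627
  k=3: C(7,3)·0.233^3·0.767^4 = 0.153221
  k=4: C(7,4)·0.233^4·0.767^3 = 0.046546
Total = 0.834461

0.8345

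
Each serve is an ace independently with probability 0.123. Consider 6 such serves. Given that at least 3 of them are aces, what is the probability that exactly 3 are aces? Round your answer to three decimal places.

X ~ Binomial(6, 0.123). Want P(X=3 | X≥3) = P(X=3) / P(X≥3).
P(X=3) = C(6,3)·0.123^3·0.877^3 = 0.02510
P(X≥3) = 1 − 0.45499 − 0.38287 − 0.13425 = 0.02790
Ratio = 0.02510 / 0.02790 = 0.89991

0.900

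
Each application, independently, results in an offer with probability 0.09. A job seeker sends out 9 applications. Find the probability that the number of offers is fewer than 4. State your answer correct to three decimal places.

X ~ Binomial(9, 0.09); P(X ≤ 3) = Σ C(9,k) p^k (1−p)^(9−k) over k:
  k=0: C(9,0)·0.09^0·0.91^9 = 0.42793
  k=1: C(9,1)·0.09^1·0.91^8 = 0.38090
  k=2: C(9,2)·0.09^2·0.91^7 = 0.15069
  k=3: C(9,3)·0.09^3·0.91^6 = 0.03477
Total = 0.99430

0.994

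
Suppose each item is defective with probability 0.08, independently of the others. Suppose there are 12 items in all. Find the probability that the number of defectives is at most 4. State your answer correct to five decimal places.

0.99839

X ~ Binomial(12, 0.08); P(X ≤ 4) = Σ C(12,k) p^k (1−p)^(12−k) over k:
  k=0: C(12,0)·0.08^0·0.92^12 = 0.3676664
  k=1: C(12,1)·0.08^1·0.92^11 = 0.3836519
  k=2: C(12,2)·0.08^2·0.92^10 = 0.1834857
  k=3: C(12,3)·0.08^3·0.92^9 = 0.0531843
  k=4: C(12,4)·0.08^4·0.92^8 = 0.0104056
Total = 0.9983938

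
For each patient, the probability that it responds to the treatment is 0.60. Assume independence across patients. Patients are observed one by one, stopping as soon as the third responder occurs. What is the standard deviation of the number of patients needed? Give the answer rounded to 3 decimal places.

1.826

Y = total patients until the third success; negative binomial with r=3, p=0.60.
SD(Y) = √[r(1−p)/p²] = √(3.33333) = 1.82574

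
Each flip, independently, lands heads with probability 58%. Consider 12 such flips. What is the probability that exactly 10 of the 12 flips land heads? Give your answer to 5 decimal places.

X ~ Binomial(n=12, p=0.58).
P(X=10) = C(12,10) · p^10 · (1−p)^2
= 66 · 0.004308 · 0.1764 = 0.0501559

0.05016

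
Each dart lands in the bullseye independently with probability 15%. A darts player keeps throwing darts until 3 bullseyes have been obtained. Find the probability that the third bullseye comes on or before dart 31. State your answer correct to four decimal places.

Finishing within 31 darts ⇔ at least 3 successes in the first 31. With X ~ Binomial(31, 0.15), P(Y ≤ 31) = 1 − P(X ≤ 2).
  k=0: C(31,0)·0.15^0·0.85^31 = 0.006486
  k=1: C(31,1)·0.15^1·0.85^30 = 0.035483
  k=2: C(31,2)·0.15^2·0.85^29 = 0.093926
1 − 0.135895 = 0.864105

0.8641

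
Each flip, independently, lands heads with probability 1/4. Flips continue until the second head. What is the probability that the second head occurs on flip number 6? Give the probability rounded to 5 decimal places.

Y = trial on which the second success occurs; negative binomial, r=2, p=0.25.
P(Y=6) = C(5,1) · p^2 · (1−p)^4
= 5 · 0.0625 · 0.31641 = 0.0988770

0.09888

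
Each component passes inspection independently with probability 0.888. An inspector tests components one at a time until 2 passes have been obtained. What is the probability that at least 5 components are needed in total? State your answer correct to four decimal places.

0.0051

Needing more than 4 components ⇔ fewer than 2 successes in the first 4. With X ~ Binomial(4, 0.888), P(Y > 4) = P(X ≤ 1).
  k=0: C(4,0)·0.888^0·0.112^4 = 0.000157
  k=1: C(4,1)·0.888^1·0.112^3 = 0.004990
P(X ≤ 1) = 0.005148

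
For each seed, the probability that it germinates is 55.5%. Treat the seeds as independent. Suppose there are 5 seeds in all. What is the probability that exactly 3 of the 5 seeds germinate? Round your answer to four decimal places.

0.3385

X ~ Binomial(n=5, p=0.555).
P(X=3) = C(5,3) · p^3 · (1−p)^2
= 10 · 0.17095 · 0.19803 = 0.338531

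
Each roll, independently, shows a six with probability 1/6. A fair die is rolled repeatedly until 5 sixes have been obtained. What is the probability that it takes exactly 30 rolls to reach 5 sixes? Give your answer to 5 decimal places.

0.03202

Y = trial on which the fifth success occurs; negative binomial, r=5, p=0.166667.
P(Y=30) = C(29,4) · p^5 · (1−p)^25
= 23751 · 0.0001286 · 0.010483 = 0.0320180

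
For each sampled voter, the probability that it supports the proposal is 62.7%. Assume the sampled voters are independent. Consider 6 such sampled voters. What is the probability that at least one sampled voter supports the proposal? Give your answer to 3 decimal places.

0.997

P(at least one) = 1 − P(none) = 1 − (1 − 0.627)^6
= 1 − 0.00269 = 0.99731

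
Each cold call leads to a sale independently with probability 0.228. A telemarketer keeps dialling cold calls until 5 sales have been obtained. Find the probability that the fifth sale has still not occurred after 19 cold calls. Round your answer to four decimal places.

Needing more than 19 cold calls ⇔ fewer than 5 successes in the first 19. With X ~ Binomial(19, 0.228), P(Y > 19) = P(X ≤ 4).
  k=0: C(19,0)·0.228^0·0.772^19 = 0.007324
  k=1: C(19,1)·0.228^1·0.772^18 = 0.041096
  k=2: C(19,2)·0.228^2·0.772^17 = 0.109235
  k=3: C(19,3)·0.228^3·0.772^16 = 0.182812
  k=4: C(19,4)·0.228^4·0.772^15 = 0.215965
P(X ≤ 4) = 0.556431

0.5564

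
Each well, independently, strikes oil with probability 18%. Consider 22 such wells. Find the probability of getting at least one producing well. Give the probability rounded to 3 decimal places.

P(at least one) = 1 − P(none) = 1 − (1 − 0.18)^22
= 1 − 0.01270 = 0.98730

0.987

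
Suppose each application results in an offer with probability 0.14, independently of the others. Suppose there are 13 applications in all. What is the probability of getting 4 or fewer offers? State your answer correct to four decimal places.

0.9740

X ~ Binomial(13, 0.14); P(X ≤ 4) = Σ C(13,k) p^k (1−p)^(13−k) over k:
  k=0: C(13,0)·0.14^0·0.86^13 = 0.140760
  k=1: C(13,1)·0.14^1·0.86^12 = 0.297888
  k=2: C(13,2)·0.14^2·0.86^11 = 0.290960
  k=3: C(13,3)·0.14^3·0.86^10 = 0.173674
  k=4: C(13,4)·0.14^4·0.86^9 = 0.070681
Total = 0.973963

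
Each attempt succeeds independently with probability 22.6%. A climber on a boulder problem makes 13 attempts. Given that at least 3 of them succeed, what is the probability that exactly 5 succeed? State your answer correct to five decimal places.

0.16552

X ~ Binomial(13, 0.226). Want P(X=5 | X≥3) = P(X=5) / P(X≥3).
P(X=5) = C(13,5)·0.226^5·0.774^8 = 0.0977346
P(X≥3) = 1 − 0.0357794 − 0.1358136 − 0.2379370 = 0.5904700
Ratio = 0.0977346 / 0.5904700 = 0.1655200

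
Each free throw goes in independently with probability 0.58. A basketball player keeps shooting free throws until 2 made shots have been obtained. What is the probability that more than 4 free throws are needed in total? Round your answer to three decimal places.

0.203

Needing more than 4 free throws ⇔ fewer than 2 successes in the first 4. With X ~ Binomial(4, 0.58), P(Y > 4) = P(X ≤ 1).
  k=0: C(4,0)·0.58^0·0.42^4 = 0.03112
  k=1: C(4,1)·0.58^1·0.42^3 = 0.17188
P(X ≤ 1) = 0.20300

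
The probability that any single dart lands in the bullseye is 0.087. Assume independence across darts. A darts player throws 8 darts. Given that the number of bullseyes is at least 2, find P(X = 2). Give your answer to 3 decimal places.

0.823

X ~ Binomial(8, 0.087). Want P(X=2 | X≥2) = P(X=2) / P(X≥2).
P(X=2) = C(8,2)·0.087^2·0.913^6 = 0.12275
P(X≥2) = 1 − 0.48280 − 0.36805 = 0.14915
Ratio = 0.12275 / 0.14915 = 0.82298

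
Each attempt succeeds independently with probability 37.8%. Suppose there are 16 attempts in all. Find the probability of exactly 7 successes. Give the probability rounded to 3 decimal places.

0.176

X ~ Binomial(n=16, p=0.378).
P(X=7) = C(16,7) · p^7 · (1−p)^9
= 11440 · 0.0011027 · 0.013935 = 0.17579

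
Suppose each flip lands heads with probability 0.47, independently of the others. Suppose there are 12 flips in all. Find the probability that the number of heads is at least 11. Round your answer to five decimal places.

X ~ Binomial(12, 0.47); P(X ≥ 11) = Σ C(12,k) p^k (1−p)^(12−k) over k:
  k=11: C(12,11)·0.47^11·0.53^1 = 0.0015723
  k=12: C(12,12)·0.47^12·0.53^0 = 0.0001162
Total = 0.0016885

0.00169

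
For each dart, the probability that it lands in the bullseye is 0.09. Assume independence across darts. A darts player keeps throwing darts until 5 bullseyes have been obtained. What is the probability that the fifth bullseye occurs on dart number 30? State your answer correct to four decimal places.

Y = trial on which the fifth success occurs; negative binomial, r=5, p=0.09.
P(Y=30) = C(29,4) · p^5 · (1−p)^25
= 23751 · 5.9049e-06 · 0.094631 = 0.013272

0.0133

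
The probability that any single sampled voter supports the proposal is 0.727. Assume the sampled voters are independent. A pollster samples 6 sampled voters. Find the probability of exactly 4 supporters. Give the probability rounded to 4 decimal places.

0.3123

X ~ Binomial(n=6, p=0.727).
P(X=4) = C(6,4) · p^4 · (1−p)^2
= 15 · 0.27934 · 0.074529 = 0.312287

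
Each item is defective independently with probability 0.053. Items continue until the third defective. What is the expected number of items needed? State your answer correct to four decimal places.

56.6038

Y = total items until the third success; negative binomial with r=3, p=0.053.
E[Y] = r / p = 3 / 0.053 = 56.603774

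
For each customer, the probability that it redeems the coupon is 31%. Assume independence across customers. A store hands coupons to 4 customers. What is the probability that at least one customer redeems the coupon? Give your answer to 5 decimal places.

P(at least one) = 1 − P(none) = 1 − (1 − 0.31)^4
= 1 − 0.2266712 = 0.7733288

0.77333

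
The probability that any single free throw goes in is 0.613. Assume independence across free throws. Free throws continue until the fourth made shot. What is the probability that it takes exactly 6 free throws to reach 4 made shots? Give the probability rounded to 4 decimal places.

0.2115

Y = trial on which the fourth success occurs; negative binomial, r=4, p=0.613.
P(Y=6) = C(5,3) · p^4 · (1−p)^2
= 10 · 0.1412 · 0.14977 = 0.211477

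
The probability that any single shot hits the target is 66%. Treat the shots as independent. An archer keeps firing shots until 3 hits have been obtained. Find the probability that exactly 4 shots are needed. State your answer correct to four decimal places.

0.2932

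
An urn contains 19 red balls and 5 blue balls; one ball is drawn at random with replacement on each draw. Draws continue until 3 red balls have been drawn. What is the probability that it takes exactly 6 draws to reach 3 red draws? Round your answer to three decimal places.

Y = trial on which the third success occurs; negative binomial, r=3, p=0.791667.
P(Y=6) = C(5,2) · p^3 · (1−p)^3
= 10 · 0.49617 · 0.0090422 = 0.04486

0.045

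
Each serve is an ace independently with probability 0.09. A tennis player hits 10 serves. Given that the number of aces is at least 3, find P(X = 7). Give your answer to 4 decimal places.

0.0001

X ~ Binomial(10, 0.09). Want P(X=7 | X≥3) = P(X=7) / P(X≥3).
P(X=7) = C(10,7)·0.09^7·0.91^3 = 0.000004
P(X≥3) = 1 − 0.389416 − 0.385137 − 0.171407 = 0.054040
Ratio = 0.000004 / 0.054040 = 0.000080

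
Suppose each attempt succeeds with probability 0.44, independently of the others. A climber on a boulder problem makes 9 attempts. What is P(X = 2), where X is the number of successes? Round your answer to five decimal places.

0.12037

X ~ Binomial(n=9, p=0.44).
P(X=2) = C(9,2) · p^2 · (1−p)^7
= 36 · 0.1936 · 0.017271 = 0.1203716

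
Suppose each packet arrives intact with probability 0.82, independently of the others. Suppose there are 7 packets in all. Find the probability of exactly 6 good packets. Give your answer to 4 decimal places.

0.3830

X ~ Binomial(n=7, p=0.82).
P(X=6) = C(7,6) · p^6 · (1−p)^1
= 7 · 0.30401 · 0.18 = 0.383048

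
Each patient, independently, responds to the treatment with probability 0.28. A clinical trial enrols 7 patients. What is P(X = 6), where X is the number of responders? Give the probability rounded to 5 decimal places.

0.00243

X ~ Binomial(n=7, p=0.28).
P(X=6) = C(7,6) · p^6 · (1−p)^1
= 7 · 0.00048189 · 0.72 = 0.0024287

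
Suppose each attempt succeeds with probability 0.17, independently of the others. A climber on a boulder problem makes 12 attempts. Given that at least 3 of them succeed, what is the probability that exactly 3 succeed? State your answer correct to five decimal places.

0.60416

X ~ Binomial(12, 0.17). Want P(X=3 | X≥3) = P(X=3) / P(X≥3).
P(X=3) = C(12,3)·0.17^3·0.83^9 = 0.2020562
P(X≥3) = 1 − 0.1068900 − 0.2627176 − 0.2959530 = 0.3344394
Ratio = 0.2020562 / 0.3344394 = 0.6041640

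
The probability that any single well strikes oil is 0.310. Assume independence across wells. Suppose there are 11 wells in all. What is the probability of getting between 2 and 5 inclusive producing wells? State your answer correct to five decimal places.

X ~ Binomial(11, 0.31); P(2 ≤ X ≤ 5) = Σ C(11,k) p^k (1−p)^(11−k) over k:
  k=2: C(11,2)·0.31^2·0.69^9 = 0.1873820
  k=3: C(11,3)·0.31^3·0.69^8 = 0.2525584
  k=4: C(11,4)·0.31^4·0.69^7 = 0.2269365
  k=5: C(11,5)·0.31^5·0.69^6 = 0.1427398
Total = 0.8096166

0.80962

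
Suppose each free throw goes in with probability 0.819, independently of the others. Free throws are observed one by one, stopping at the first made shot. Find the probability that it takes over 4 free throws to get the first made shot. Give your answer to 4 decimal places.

0.0011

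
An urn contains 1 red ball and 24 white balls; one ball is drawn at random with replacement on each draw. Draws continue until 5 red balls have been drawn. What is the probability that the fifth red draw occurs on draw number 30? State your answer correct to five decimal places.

Y = trial on which the fifth success occurs; negative binomial, r=5, p=0.04.
P(Y=30) = C(29,4) · p^5 · (1−p)^25
= 23751 · 1.024e-07 · 0.3604 = 0.0008765

0.00088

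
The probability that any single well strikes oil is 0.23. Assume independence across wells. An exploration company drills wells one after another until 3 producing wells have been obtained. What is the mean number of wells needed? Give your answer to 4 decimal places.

13.0435

Y = total wells until the third success; negative binomial with r=3, p=0.23.
E[Y] = r / p = 3 / 0.23 = 13.043478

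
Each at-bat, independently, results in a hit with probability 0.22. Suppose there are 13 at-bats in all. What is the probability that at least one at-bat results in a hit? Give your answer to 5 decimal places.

0.96044

P(at least one) = 1 − P(none) = 1 − (1 − 0.22)^13
= 1 − 0.0395576 = 0.9604424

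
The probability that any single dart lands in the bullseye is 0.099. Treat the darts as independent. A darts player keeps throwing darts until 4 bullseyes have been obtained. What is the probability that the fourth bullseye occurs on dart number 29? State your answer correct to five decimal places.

Y = trial on which the fourth success occurs; negative binomial, r=4, p=0.099.
P(Y=29) = C(28,3) · p^4 · (1−p)^25
= 3276 · 9.606e-05 · 0.073811 = 0.0232276

0.02323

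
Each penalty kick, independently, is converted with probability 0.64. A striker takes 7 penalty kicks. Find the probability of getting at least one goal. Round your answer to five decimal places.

P(at least one) = 1 − P(none) = 1 − (1 − 0.64)^7
= 1 − 0.0007836 = 0.9992164

0.99922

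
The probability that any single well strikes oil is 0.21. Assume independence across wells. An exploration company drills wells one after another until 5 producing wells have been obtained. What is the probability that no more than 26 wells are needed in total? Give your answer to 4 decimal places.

Finishing within 26 wells ⇔ at least 5 successes in the first 26. With X ~ Binomial(26, 0.21), P(Y ≤ 26) = 1 − P(X ≤ 4).
  k=0: C(26,0)·0.21^0·0.79^26 = 0.002179
  k=1: C(26,1)·0.21^1·0.79^25 = 0.015062
  k=2: C(26,2)·0.21^2·0.79^24 = 0.050046
  k=3: C(26,3)·0.21^3·0.79^23 = 0.106428
  k=4: C(26,4)·0.21^4·0.79^22 = 0.162673
1 − 0.336387 = 0.663613

0.6636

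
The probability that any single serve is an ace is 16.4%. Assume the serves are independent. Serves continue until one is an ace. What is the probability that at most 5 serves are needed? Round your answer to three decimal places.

0.592

Y = number of serves to the first success; geometric, p = 0.164.
P(Y ≤ 5) = 1 − (1−p)^5 = 1 − 0.40835 = 0.59165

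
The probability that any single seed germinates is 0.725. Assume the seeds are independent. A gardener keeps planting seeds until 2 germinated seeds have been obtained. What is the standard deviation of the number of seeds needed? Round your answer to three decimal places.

1.023

Y = total seeds until the second success; negative binomial with r=2, p=0.725.
SD(Y) = √[r(1−p)/p²] = √(1.04637) = 1.02292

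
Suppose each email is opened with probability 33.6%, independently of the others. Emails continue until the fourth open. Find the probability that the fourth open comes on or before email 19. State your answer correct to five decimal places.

0.92478

Finishing within 19 emails ⇔ at least 4 successes in the first 19. With X ~ Binomial(19, 0.336), P(Y ≤ 19) = 1 − P(X ≤ 3).
  k=0: C(19,0)·0.336^0·0.664^19 = 0.0004180
  k=1: C(19,1)·0.336^1·0.664^18 = 0.0040190
  k=2: C(19,2)·0.336^2·0.664^17 = 0.0183034
  k=3: C(19,3)·0.336^3·0.664^16 = 0.0524845
1 − 0.0752249 = 0.9247751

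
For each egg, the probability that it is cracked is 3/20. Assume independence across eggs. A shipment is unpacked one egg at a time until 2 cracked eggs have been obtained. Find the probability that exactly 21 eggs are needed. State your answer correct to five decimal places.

0.02052

Y = trial on which the second success occurs; negative binomial, r=2, p=0.15.
P(Y=21) = C(20,1) · p^2 · (1−p)^19
= 20 · 0.0225 · 0.045599 = 0.0205198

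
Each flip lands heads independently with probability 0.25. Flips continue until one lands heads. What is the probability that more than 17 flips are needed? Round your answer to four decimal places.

0.0075

Y = number of flips to the first success; geometric, p = 0.25.
P(Y > 17) = P(first 17 all fail) = (1−p)^17 = 0.007517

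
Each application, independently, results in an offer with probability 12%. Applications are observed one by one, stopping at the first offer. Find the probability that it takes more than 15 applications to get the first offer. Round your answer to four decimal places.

Y = number of applications to the first success; geometric, p = 0.12.
P(Y > 15) = P(first 15 all fail) = (1−p)^15 = 0.146974

0.1470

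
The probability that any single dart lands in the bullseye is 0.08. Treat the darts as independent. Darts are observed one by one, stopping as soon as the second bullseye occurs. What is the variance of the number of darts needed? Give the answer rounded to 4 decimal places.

287.5000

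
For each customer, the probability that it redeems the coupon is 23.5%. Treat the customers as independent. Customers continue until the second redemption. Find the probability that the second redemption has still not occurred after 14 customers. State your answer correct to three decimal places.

0.125

Needing more than 14 customers ⇔ fewer than 2 successes in the first 14. With X ~ Binomial(14, 0.235), P(Y > 14) = P(X ≤ 1).
  k=0: C(14,0)·0.235^0·0.765^14 = 0.02351
  k=1: C(14,1)·0.235^1·0.765^13 = 0.10111
P(X ≤ 1) = 0.12462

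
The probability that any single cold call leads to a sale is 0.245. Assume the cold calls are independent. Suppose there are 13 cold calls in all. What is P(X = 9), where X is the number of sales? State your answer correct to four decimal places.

X ~ Binomial(n=13, p=0.245).
P(X=9) = C(13,9) · p^9 · (1−p)^4
= 715 · 3.1805e-06 · 0.32493 = 0.000739

0.0007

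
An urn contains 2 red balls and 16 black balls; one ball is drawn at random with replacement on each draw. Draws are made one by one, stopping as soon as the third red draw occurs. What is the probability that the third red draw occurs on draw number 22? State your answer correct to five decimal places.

0.03073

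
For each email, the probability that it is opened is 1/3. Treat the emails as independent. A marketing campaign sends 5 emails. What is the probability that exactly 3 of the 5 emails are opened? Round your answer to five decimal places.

0.16461

X ~ Binomial(n=5, p=0.333333).
P(X=3) = C(5,3) · p^3 · (1−p)^2
= 10 · 0.037037 · 0.44444 = 0.1646091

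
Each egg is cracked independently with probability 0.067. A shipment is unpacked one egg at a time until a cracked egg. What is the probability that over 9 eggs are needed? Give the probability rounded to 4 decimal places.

0.5357

Y = number of eggs to the first success; geometric, p = 0.067.
P(Y > 9) = P(first 9 all fail) = (1−p)^9 = 0.535716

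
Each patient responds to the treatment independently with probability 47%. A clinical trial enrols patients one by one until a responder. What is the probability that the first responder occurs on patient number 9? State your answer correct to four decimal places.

0.0029

Geometric (trials to first success), p = 0.47.
P(Y = 9) = (1−p)^8 · p = 0.006226 · 0.47 = 0.002926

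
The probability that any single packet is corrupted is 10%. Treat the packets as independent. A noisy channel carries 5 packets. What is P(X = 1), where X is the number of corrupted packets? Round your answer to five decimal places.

X ~ Binomial(n=5, p=0.10).
P(X=1) = C(5,1) · p^1 · (1−p)^4
= 5 · 0.1 · 0.6561 = 0.3280500

0.32805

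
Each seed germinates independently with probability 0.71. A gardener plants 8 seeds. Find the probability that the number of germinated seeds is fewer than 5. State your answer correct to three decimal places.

X ~ Binomial(8, 0.71); P(X ≤ 4) = Σ C(8,k) p^k (1−p)^(8−k) over k:
  k=0: C(8,0)·0.71^0·0.29^8 = 0.00005
  k=1: C(8,1)·0.71^1·0.29^7 = 0.00098
  k=2: C(8,2)·0.71^2·0.29^6 = 0.00840
  k=3: C(8,3)·0.71^3·0.29^5 = 0.04111
  k=4: C(8,4)·0.71^4·0.29^4 = 0.12581
Total = 0.17635

0.176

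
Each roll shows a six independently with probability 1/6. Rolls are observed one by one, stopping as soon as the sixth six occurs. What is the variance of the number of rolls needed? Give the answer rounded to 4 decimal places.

180.0000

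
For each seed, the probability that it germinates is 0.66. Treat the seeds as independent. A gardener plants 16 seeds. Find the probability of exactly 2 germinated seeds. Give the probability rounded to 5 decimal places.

0.00001

X ~ Binomial(n=16, p=0.66).
P(X=2) = C(16,2) · p^2 · (1−p)^14
= 120 · 0.4356 · 2.7587e-07 = 0.0000144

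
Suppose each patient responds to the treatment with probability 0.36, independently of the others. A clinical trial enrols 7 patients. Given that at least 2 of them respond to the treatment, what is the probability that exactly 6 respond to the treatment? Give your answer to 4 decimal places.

X ~ Binomial(7, 0.36). Want P(X=6 | X≥2) = P(X=6) / P(X≥2).
P(X=6) = C(7,6)·0.36^6·0.64^1 = 0.009752
P(X≥2) = 1 − 0.043980 − 0.173173 = 0.782846
Ratio = 0.009752 / 0.782846 = 0.012457

0.0125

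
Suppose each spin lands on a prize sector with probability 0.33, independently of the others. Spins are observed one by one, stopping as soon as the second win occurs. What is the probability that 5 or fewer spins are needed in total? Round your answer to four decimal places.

0.5325

Finishing within 5 spins ⇔ at least 2 successes in the first 5. With X ~ Binomial(5, 0.33), P(Y ≤ 5) = 1 − P(X ≤ 1).
  k=0: C(5,0)·0.33^0·0.67^5 = 0.135013
  k=1: C(5,1)·0.33^1·0.67^4 = 0.332493
1 − 0.467506 = 0.532494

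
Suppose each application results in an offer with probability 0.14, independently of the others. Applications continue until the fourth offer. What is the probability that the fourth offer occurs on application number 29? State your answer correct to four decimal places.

Y = trial on which the fourth success occurs; negative binomial, r=4, p=0.14.
P(Y=29) = C(28,3) · p^4 · (1−p)^25
= 3276 · 0.00038416 · 0.023039 = 0.028995

0.0290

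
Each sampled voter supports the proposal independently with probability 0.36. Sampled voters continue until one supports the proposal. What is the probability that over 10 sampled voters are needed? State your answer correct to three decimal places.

0.012

Y = number of sampled voters to the first success; geometric, p = 0.36.
P(Y > 10) = P(first 10 all fail) = (1−p)^10 = 0.01153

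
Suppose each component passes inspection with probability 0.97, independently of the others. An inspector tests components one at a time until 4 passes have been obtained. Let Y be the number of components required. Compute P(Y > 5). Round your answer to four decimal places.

0.0085

Needing more than 5 components ⇔ fewer than 4 successes in the first 5. With X ~ Binomial(5, 0.97), P(Y > 5) = P(X ≤ 3).
  k=0: C(5,0)·0.97^0·0.03^5 = 0.000000
  k=1: C(5,1)·0.97^1·0.03^4 = 0.000004
  k=2: C(5,2)·0.97^2·0.03^3 = 0.000254
  k=3: C(5,3)·0.97^3·0.03^2 = 0.008214
P(X ≤ 3) = 0.008472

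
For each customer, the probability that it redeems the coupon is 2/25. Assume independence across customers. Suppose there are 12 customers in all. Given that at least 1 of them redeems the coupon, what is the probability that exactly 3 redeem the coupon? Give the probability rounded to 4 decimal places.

X ~ Binomial(12, 0.08). Want P(X=3 | X≥1) = P(X=3) / P(X≥1).
P(X=3) = C(12,3)·0.08^3·0.92^9 = 0.053184
P(X≥1) = 1 − 0.367666 = 0.632334
Ratio = 0.053184 / 0.632334 = 0.084108

0.0841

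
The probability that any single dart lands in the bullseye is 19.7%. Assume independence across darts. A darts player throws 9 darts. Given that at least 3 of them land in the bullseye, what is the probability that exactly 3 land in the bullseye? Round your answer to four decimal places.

X ~ Binomial(9, 0.197). Want P(X=3 | X≥3) = P(X=3) / P(X≥3).
P(X=3) = C(9,3)·0.197^3·0.803^6 = 0.172175
P(X≥3) = 1 − 0.138816 − 0.306502 − 0.300776 = 0.253906
Ratio = 0.172175 / 0.253906 = 0.678108

0.6781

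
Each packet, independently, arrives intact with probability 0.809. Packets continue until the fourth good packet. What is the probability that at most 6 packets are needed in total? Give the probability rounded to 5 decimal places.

Finishing within 6 packets ⇔ at least 4 successes in the first 6. With X ~ Binomial(6, 0.809), P(Y ≤ 6) = 1 − P(X ≤ 3).
  k=0: C(6,0)·0.809^0·0.191^6 = 0.0000486
  k=1: C(6,1)·0.809^1·0.191^5 = 0.0012339
  k=2: C(6,2)·0.809^2·0.191^4 = 0.0130654
  k=3: C(6,3)·0.809^3·0.191^3 = 0.0737863
1 − 0.0881341 = 0.9118659

0.91187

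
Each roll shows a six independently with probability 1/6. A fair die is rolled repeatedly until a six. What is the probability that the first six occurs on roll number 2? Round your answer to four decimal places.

0.1389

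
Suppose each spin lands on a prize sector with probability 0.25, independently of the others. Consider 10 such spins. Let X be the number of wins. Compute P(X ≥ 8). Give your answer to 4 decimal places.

X ~ Binomial(10, 0.25); P(X ≥ 8) = Σ C(10,k) p^k (1−p)^(10−k) over k:
  k=8: C(10,8)·0.25^8·0.75^2 = 0.000386
  k=9: C(10,9)·0.25^9·0.75^1 = 0.000029
  k=10: C(10,10)·0.25^10·0.75^0 = 0.000001
Total = 0.000416

0.0004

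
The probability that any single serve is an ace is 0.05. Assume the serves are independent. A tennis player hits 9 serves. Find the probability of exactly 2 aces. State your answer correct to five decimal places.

0.06285

X ~ Binomial(n=9, p=0.05).
P(X=2) = C(9,2) · p^2 · (1−p)^7
= 36 · 0.0025 · 0.69834 = 0.0628504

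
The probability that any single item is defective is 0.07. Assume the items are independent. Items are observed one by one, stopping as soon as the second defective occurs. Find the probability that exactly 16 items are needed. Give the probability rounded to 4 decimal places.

0.0266

Y = trial on which the second success occurs; negative binomial, r=2, p=0.07.
P(Y=16) = C(15,1) · p^2 · (1−p)^14
= 15 · 0.0049 · 0.36204 = 0.026610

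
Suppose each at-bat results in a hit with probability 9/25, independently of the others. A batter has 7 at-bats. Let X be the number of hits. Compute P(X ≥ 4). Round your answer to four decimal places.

X ~ Binomial(7, 0.36); P(X ≥ 4) = Σ C(7,k) p^k (1−p)^(7−k) over k:
  k=4: C(7,4)·0.36^4·0.64^3 = 0.154105
  k=5: C(7,5)·0.36^5·0.64^2 = 0.052011
  k=6: C(7,6)·0.36^6·0.64^1 = 0.009752
  k=7: C(7,7)·0.36^7·0.64^0 = 0.000784
Total = 0.216652

0.2167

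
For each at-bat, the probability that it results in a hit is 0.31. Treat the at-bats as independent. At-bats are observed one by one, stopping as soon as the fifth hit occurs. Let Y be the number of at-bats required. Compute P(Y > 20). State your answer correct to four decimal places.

Needing more than 20 at-bats ⇔ fewer than 5 successes in the first 20. With X ~ Binomial(20, 0.31), P(Y > 20) = P(X ≤ 4).
  k=0: C(20,0)·0.31^0·0.69^20 = 0.000598
  k=1: C(20,1)·0.31^1·0.69^19 = 0.005377
  k=2: C(20,2)·0.31^2·0.69^18 = 0.022949
  k=3: C(20,3)·0.31^3·0.69^17 = 0.061862
  k=4: C(20,4)·0.31^4·0.69^16 = 0.118121
P(X ≤ 4) = 0.208907

0.2089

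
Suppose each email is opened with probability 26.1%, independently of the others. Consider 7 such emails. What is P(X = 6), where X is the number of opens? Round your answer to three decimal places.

X ~ Binomial(n=7, p=0.261).
P(X=6) = C(7,6) · p^6 · (1−p)^1
= 7 · 0.00031611 · 0.739 = 0.00164

0.002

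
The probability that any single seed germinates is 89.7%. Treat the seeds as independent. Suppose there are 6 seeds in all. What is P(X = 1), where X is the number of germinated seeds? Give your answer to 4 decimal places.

0.0001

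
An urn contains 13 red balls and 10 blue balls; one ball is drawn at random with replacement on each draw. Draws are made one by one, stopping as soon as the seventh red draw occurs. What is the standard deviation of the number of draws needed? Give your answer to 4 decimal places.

Y = total draws until the seventh success; negative binomial with r=7, p=0.565217.
SD(Y) = √[r(1−p)/p²] = √(9.526627) = 3.086523

3.0865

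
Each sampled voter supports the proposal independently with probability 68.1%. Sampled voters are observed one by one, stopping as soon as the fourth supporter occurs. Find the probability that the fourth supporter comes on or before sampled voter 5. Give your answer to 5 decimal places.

0.48951

Finishing within 5 sampled voters ⇔ at least 4 successes in the first 5. With X ~ Binomial(5, 0.681), P(Y ≤ 5) = 1 − P(X ≤ 3).
  k=0: C(5,0)·0.681^0·0.319^5 = 0.0033033
  k=1: C(5,1)·0.681^1·0.319^4 = 0.0352598
  k=2: C(5,2)·0.681^2·0.319^3 = 0.1505450
  k=3: C(5,3)·0.681^3·0.319^2 = 0.3213829
1 − 0.5104910 = 0.4895090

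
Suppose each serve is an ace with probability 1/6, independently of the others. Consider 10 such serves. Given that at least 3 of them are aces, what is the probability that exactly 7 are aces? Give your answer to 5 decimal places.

0.00110

X ~ Binomial(10, 0.166667). Want P(X=7 | X≥3) = P(X=7) / P(X≥3).
P(X=7) = C(10,7)·0.166667^7·0.833333^3 = 0.0002481
P(X≥3) = 1 − 0.1615056 − 0.3230112 − 0.2907100 = 0.2247732
Ratio = 0.0002481 / 0.2247732 = 0.0011037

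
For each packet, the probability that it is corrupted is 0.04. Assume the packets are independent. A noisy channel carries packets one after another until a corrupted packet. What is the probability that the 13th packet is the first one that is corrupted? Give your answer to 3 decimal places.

0.025

Geometric (trials to first success), p = 0.04.
P(Y = 13) = (1−p)^12 · p = 0.61271 · 0.04 = 0.02451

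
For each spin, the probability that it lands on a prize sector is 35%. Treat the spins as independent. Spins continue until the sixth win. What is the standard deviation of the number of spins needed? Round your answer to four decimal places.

5.6424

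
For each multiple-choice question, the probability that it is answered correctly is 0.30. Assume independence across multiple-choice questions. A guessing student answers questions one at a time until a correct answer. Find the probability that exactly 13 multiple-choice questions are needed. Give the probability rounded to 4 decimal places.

0.0042

Geometric (trials to first success), p = 0.30.
P(Y = 13) = (1−p)^12 · p = 0.013841 · 0.30 = 0.004152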